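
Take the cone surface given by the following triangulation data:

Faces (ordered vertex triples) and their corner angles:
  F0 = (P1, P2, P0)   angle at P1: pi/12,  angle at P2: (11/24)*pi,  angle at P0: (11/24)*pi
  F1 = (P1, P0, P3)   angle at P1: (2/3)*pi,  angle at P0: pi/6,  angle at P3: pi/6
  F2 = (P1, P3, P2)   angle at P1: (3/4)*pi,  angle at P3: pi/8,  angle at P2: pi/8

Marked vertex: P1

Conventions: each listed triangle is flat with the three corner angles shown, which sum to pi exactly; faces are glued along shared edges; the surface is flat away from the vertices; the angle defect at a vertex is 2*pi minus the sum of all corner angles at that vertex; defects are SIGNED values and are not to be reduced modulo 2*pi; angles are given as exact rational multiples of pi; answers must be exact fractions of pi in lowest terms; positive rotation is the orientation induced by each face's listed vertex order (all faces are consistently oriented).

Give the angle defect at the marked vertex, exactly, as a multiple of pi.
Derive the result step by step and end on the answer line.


Sum of corner angles at P1: (3/2)*pi
defect = 2*pi - (3/2)*pi

Answer: defect(P1) = pi/2


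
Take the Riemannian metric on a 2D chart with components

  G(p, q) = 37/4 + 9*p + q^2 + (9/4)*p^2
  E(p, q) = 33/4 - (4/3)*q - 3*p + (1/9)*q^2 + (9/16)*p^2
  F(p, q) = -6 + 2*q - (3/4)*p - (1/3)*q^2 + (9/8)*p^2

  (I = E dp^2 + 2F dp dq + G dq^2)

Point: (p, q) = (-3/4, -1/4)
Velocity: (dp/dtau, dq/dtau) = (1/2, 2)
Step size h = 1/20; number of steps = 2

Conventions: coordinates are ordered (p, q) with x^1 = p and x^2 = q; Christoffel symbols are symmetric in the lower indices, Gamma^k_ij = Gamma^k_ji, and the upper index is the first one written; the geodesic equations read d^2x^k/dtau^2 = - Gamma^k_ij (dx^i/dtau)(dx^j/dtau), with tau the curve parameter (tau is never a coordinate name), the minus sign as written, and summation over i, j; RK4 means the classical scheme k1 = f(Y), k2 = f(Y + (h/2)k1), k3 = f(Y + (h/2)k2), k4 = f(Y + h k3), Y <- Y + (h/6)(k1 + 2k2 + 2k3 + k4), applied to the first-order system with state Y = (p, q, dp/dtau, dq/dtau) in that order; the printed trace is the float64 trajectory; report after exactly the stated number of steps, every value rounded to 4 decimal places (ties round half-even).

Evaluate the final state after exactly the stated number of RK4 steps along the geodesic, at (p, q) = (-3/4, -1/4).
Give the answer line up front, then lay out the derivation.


Answer: p = -0.7016, q = -0.0577, dp/dtau = 0.4704, dq/dtau = 1.8498

f(Y) = (dp/dtau, dq/dtau, -Gamma^p_ij Y'^i Y'^j, -Gamma^q_ij Y'^i Y'^j) with the Gammas evaluated at the stage position; h = 0.050000; intermediate values shown to 6 dp
step 0: p = -0.7500, q = -0.2500, dp/dtau = 0.5000, dq/dtau = 2.0000
step 1:
  k1: at (p, q) = (-0.750000, -0.250000), (dp/dtau, dq/dtau) = (0.500000, 2.000000); Gamma_ppp = -1.159733, Gamma_ppq = 0.858628, Gamma_pqq = -0.265104, Gamma_qpp = -2.068699, Gamma_qpq = 1.929180, Gamma_qqq = -0.434107; k1 = (0.500000, 2.000000, -0.366909, -1.604758)
  k2: at (p, q) = (-0.737500, -0.200000), (dp/dtau, dq/dtau) = (0.490827, 1.959881); Gamma_ppp = -1.078990, Gamma_ppq = 0.802622, Gamma_pqq = -0.248649, Gamma_qpp = -1.904751, Gamma_qpq = 1.819534, Gamma_qqq = -0.388255; k2 = (0.490827, 1.959881, -0.329151, -1.550434)
  k3: at (p, q) = (-0.737729, -0.201003), (dp/dtau, dq/dtau) = (0.491771, 1.961239); Gamma_ppp = -1.080493, Gamma_ppq = 0.803693, Gamma_pqq = -0.248964, Gamma_qpp = -1.907775, Gamma_qpq = 1.821603, Gamma_qqq = -0.389132; k3 = (0.491771, 1.961239, -0.331360, -1.555648)
  k4: at (p, q) = (-0.725411, -0.151938), (dp/dtau, dq/dtau) = (0.483432, 1.922218); Gamma_ppp = -1.009033, Gamma_ppq = 0.753189, Gamma_pqq = -0.235276, Gamma_qpp = -1.761766, Gamma_qpq = 1.722329, Gamma_qqq = -0.348645; k4 = (0.483432, 1.922218, -0.294676, -1.501035)
  Y <- Y + (h/6)(k1 + 2k2 + 2k3 + k4): p = -0.7254, q = -0.1520, dp/dtau = 0.4835, dq/dtau = 1.9224
step 2:
  k1: at (p, q) = (-0.725428, -0.151963), (dp/dtau, dq/dtau) = (0.483478, 1.922350); Gamma_ppp = -1.009081, Gamma_ppq = 0.753216, Gamma_pqq = -0.235277, Gamma_qpp = -1.761882, Gamma_qpq = 1.722395, Gamma_qqq = -0.348662; k1 = (0.483478, 1.922350, -0.294775, -1.501341)
  k2: at (p, q) = (-0.713341, -0.103904), (dp/dtau, dq/dtau) = (0.476109, 1.884817); Gamma_ppp = -0.945920, Gamma_ppq = 0.707720, Gamma_pqq = -0.224012, Gamma_qpp = -1.632035, Gamma_qpq = 1.632642, Gamma_qqq = -0.312934; k2 = (0.476109, 1.884817, -0.259954, -1.448535)
  k3: at (p, q) = (-0.713525, -0.104842), (dp/dtau, dq/dtau) = (0.476979, 1.886137); Gamma_ppp = -0.947029, Gamma_ppq = 0.708566, Gamma_pqq = -0.224240, Gamma_qpp = -1.634249, Gamma_qpq = 1.634247, Gamma_qqq = -0.313615; k3 = (0.476979, 1.886137, -0.261728, -1.453000)
  k4: at (p, q) = (-0.701579, -0.057656), (dp/dtau, dq/dtau) = (0.470392, 1.849700); Gamma_ppp = -0.890727, Gamma_ppq = 0.667306, Gamma_pqq = -0.215024, Gamma_qpp = -1.517728, Gamma_qpq = 1.552500, Gamma_qqq = -0.281873; k4 = (0.470392, 1.849700, -0.228454, -1.401389)
  Y <- Y + (h/6)(k1 + 2k2 + 2k3 + k4): p = -0.7016, q = -0.0577, dp/dtau = 0.4704, dq/dtau = 1.8498


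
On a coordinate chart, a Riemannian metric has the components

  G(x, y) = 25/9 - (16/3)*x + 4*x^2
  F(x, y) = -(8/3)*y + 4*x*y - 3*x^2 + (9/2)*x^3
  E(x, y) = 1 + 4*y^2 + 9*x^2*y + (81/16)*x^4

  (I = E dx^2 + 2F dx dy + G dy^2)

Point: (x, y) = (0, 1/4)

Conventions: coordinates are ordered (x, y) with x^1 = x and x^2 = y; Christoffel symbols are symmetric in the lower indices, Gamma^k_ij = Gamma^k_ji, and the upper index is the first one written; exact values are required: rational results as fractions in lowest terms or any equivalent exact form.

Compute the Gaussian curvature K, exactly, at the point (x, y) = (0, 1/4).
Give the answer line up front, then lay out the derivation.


Answer: K = -5184/11881

E = 5/4, F = -2/3, G = 25/9, EG - F^2 = 109/36 at the point
E_x = 0, E_y = 2, F_x = 1, F_y = -8/3, G_x = -16/3, G_y = 0
E_yy = 8, F_xy = 4, G_xx = 8
Brioschi: K = (det M1 - det M2) / (EG - F^2)^2 with the standard first/second-derivative matrices M1, M2.
M1 = [[-E_yy/2 + F_xy - G_xx/2, E_x/2, F_x - E_y/2], [F_y - G_x/2, E, F], [G_y/2, F, G]] = [[-4, 0, 0], [0, 5/4, -2/3], [0, -2/3, 25/9]]; det M1 = -109/9
M2 = [[0, E_y/2, G_x/2], [E_y/2, E, F], [G_x/2, F, G]] = [[0, 1, -8/3], [1, 5/4, -2/3], [-8/3, -2/3, 25/9]]; det M2 = -73/9
det M1 - det M2 = -4; K = -4 / (109/36)^2 = -5184/11881


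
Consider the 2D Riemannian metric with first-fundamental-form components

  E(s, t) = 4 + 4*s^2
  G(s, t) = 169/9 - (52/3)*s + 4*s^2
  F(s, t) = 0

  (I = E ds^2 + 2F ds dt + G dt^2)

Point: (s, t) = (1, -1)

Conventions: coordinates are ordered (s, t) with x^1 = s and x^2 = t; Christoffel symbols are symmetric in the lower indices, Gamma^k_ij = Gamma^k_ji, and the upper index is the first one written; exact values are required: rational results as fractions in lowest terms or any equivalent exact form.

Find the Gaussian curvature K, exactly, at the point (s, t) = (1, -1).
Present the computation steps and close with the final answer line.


E = 8, F = 0, G = 49/9, EG - F^2 = 392/9 at the point
E_s = 8, E_t = 0, F_s = 0, F_t = 0, G_s = -28/3, G_t = 0
E_tt = 0, F_st = 0, G_ss = 8
Brioschi: K = (det M1 - det M2) / (EG - F^2)^2 with the standard first/second-derivative matrices M1, M2.
M1 = [[-E_tt/2 + F_st - G_ss/2, E_s/2, F_s - E_t/2], [F_t - G_s/2, E, F], [G_t/2, F, G]] = [[-4, 4, 0], [14/3, 8, 0], [0, 0, 49/9]]; det M1 = -7448/27
M2 = [[0, E_t/2, G_s/2], [E_t/2, E, F], [G_s/2, F, G]] = [[0, 0, -14/3], [0, 8, 0], [-14/3, 0, 49/9]]; det M2 = -1568/9
det M1 - det M2 = -2744/27; K = -2744/27 / (392/9)^2 = -3/56

Answer: K = -3/56


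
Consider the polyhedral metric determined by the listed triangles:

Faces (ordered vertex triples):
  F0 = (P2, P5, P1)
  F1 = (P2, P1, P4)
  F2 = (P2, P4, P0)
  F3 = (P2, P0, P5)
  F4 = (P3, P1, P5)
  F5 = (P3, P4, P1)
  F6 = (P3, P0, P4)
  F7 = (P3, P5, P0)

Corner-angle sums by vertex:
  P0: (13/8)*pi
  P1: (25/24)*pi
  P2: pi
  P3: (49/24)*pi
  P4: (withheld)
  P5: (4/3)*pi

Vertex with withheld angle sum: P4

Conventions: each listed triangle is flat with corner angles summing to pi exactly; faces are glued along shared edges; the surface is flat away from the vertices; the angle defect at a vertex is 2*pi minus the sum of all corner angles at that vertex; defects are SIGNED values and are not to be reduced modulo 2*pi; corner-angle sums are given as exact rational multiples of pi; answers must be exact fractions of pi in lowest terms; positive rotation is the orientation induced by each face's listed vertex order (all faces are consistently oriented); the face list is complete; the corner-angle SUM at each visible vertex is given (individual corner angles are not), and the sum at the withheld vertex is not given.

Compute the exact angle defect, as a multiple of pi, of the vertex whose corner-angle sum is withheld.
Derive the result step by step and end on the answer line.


V = 6, E = 12, F = 8; chi = V - E + F = 2
Gauss-Bonnet: total defect = 2*pi*chi = 4*pi; visible defects sum to (71/24)*pi

Answer: defect(P4) = (25/24)*pi


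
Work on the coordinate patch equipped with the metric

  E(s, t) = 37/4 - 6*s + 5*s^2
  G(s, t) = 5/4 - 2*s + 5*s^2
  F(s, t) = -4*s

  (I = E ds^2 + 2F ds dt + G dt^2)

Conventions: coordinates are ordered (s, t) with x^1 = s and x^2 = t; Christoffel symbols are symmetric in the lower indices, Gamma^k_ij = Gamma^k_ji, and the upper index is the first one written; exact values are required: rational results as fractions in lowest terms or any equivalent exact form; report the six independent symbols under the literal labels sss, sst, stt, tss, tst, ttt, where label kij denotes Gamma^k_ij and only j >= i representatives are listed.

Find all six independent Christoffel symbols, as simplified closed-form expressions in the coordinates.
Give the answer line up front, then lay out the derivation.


Answer: Gamma_sss = (400*s^3 - 400*s^2 - 60*s - 60)/(400*s^4 - 640*s^3 + 776*s^2 - 416*s + 185), Gamma_sst = (320*s^2 - 64*s)/(400*s^4 - 640*s^3 + 776*s^2 - 416*s + 185), Gamma_stt = (-400*s^3 + 240*s^2 - 132*s + 20)/(400*s^4 - 640*s^3 + 776*s^2 - 416*s + 185), Gamma_tss = (192*s - 592)/(400*s^4 - 640*s^3 + 776*s^2 - 416*s + 185), Gamma_tst = (400*s^3 - 560*s^2 + 836*s - 148)/(400*s^4 - 640*s^3 + 776*s^2 - 416*s + 185), Gamma_ttt = (-320*s^2 + 64*s)/(400*s^4 - 640*s^3 + 776*s^2 - 416*s + 185)

E = 37/4 - 6*s + 5*s^2; F = -4*s; G = 5/4 - 2*s + 5*s^2
Gamma^k_ij = (1/2) g^{kl} (d_i g_jl + d_j g_il - d_l g_ij), with g^inv = (1/(EG-F^2)) [[G, -F], [-F, E]]
first partials: E_s = -6 + 10*s, E_t = 0, F_s = -4, F_t = 0, G_s = -2 + 10*s, G_t = 0
D = EG - F^2 = 185/16 - 26*s + (97/2)*s^2 - 40*s^3 + 25*s^4
expanded: Gamma^s_ss = (G E_s - 2F F_s + F E_t)/(2D), Gamma^s_st = (G E_t - F G_s)/(2D), Gamma^s_tt = (2G F_t - G G_s - F G_t)/(2D), Gamma^t_ss = (2E F_s - E E_t - F E_s)/(2D), Gamma^t_st = (E G_s - F E_t)/(2D), Gamma^t_tt = (E G_t - 2F F_t + F G_s)/(2D); substitute and cancel common factors


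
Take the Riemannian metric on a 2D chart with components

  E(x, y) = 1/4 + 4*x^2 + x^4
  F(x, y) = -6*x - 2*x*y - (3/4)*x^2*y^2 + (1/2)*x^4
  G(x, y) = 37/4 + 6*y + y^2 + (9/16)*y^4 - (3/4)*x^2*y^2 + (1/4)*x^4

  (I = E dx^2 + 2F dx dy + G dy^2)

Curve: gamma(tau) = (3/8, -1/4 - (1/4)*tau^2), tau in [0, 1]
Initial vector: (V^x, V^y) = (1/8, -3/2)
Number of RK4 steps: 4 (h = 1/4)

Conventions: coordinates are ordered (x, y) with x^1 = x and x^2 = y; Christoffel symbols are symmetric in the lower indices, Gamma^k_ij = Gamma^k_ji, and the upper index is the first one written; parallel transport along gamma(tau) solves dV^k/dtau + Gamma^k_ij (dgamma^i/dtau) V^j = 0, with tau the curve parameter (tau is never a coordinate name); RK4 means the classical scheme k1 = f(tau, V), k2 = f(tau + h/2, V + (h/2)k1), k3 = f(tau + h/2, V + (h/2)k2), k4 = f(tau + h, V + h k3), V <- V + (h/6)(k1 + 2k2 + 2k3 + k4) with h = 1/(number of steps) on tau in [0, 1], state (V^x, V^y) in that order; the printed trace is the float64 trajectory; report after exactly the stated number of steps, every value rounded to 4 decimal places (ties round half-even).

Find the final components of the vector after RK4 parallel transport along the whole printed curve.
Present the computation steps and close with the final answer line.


gamma'(tau) = (0, -(1/2)*tau); f(tau, V)^k = -Gamma^k_ij(gamma(tau)) gamma'^i(tau) V^j; h = 1/4; intermediate values shown to 6 dp
curve data and Christoffel symbols at the stage parameters:
  tau = 0.000000: gamma = (0.375000, -0.250000), gamma' = (0.000000, 0.000000); Gamma_xxx = 0.602387, Gamma_xxy = 0.008000, Gamma_xyy = 0.072701, Gamma_yxx = -0.536186, Gamma_yxy = 0.003233, Gamma_yyy = 0.372261
  tau = 0.125000: gamma = (0.375000, -0.253906), gamma' = (0.000000, -0.062500); Gamma_xxx = 0.601519, Gamma_xxy = 0.007509, Gamma_xyy = 0.077139, Gamma_yxx = -0.537247, Gamma_yxy = 0.003039, Gamma_yyy = 0.373880
  tau = 0.250000: gamma = (0.375000, -0.265625), gamma' = (0.000000, -0.125000); Gamma_xxx = 0.598791, Gamma_xxy = 0.005977, Gamma_xyy = 0.090511, Gamma_yxx = -0.540493, Gamma_yxy = 0.002429, Gamma_yyy = 0.378758
  tau = 0.375000: gamma = (0.375000, -0.285156), gamma' = (0.000000, -0.187500); Gamma_xxx = 0.593830, Gamma_xxy = 0.003232, Gamma_xyy = 0.112956, Gamma_yxx = -0.546111, Gamma_yxy = 0.001322, Gamma_yyy = 0.386942
  tau = 0.500000: gamma = (0.375000, -0.312500), gamma' = (0.000000, -0.250000); Gamma_xxx = 0.586018, Gamma_xxy = -0.001028, Gamma_xyy = 0.144612, Gamma_yxx = -0.554425, Gamma_yxy = -0.000424, Gamma_yyy = 0.398475
  tau = 0.625000: gamma = (0.375000, -0.347656), gamma' = (0.000000, -0.312500); Gamma_xxx = 0.574494, Gamma_xxy = -0.007252, Gamma_xyy = 0.185437, Gamma_yxx = -0.565896, Gamma_yxy = -0.003030, Gamma_yyy = 0.413316
  tau = 0.750000: gamma = (0.375000, -0.390625), gamma' = (0.000000, -0.375000); Gamma_xxx = 0.558190, Gamma_xxy = -0.016065, Gamma_xyy = 0.234942, Gamma_yxx = -0.581133, Gamma_yxy = -0.006811, Gamma_yyy = 0.431222
  tau = 0.875000: gamma = (0.375000, -0.441406), gamma' = (0.000000, -0.437500); Gamma_xxx = 0.535901, Gamma_xxy = -0.028310, Gamma_xyy = 0.291732, Gamma_yxx = -0.600874, Gamma_yxy = -0.012211, Gamma_yyy = 0.451522
  tau = 1.000000: gamma = (0.375000, -0.500000), gamma' = (0.000000, -0.500000); Gamma_xxx = 0.506475, Gamma_xxy = -0.045088, Gamma_xyy = 0.352802, Gamma_yxx = -0.625934, Gamma_yxy = -0.019839, Gamma_yyy = 0.472759
step 0: V^x = 0.1250, V^y = -1.5000
step 1: k1 = (0.000000, 0.000000), k2 = (-0.007173, -0.035028), k3 = (-0.007195, -0.035130), k4 = (-0.016978, -0.071395); V <- V + (h/6)(k1 + 2k2 + 2k3 + k4): V^x = 0.1231, V^y = -1.5088
step 2: k1 = (-0.016979, -0.071397), k2 = (-0.032072, -0.110085), k3 = (-0.032175, -0.110436), k4 = (-0.055576, -0.153069); V <- V + (h/6)(k1 + 2k2 + 2k3 + k4): V^x = 0.1147, V^y = -1.5366
step 3: k1 = (-0.055580, -0.153081), k2 = (-0.090395, -0.201037), k3 = (-0.090732, -0.201807), k4 = (-0.140374, -0.256866); V <- V + (h/6)(k1 + 2k2 + 2k3 + k4): V^x = 0.0915, V^y = -1.5872
step 4: k1 = (-0.140388, -0.256897), k2 = (-0.207593, -0.320276), k3 = (-0.208500, -0.321796), k4 = (-0.295062, -0.394589); V <- V + (h/6)(k1 + 2k2 + 2k3 + k4): V^x = 0.0386, V^y = -1.6679

Answer: V^x = 0.0386, V^y = -1.6679


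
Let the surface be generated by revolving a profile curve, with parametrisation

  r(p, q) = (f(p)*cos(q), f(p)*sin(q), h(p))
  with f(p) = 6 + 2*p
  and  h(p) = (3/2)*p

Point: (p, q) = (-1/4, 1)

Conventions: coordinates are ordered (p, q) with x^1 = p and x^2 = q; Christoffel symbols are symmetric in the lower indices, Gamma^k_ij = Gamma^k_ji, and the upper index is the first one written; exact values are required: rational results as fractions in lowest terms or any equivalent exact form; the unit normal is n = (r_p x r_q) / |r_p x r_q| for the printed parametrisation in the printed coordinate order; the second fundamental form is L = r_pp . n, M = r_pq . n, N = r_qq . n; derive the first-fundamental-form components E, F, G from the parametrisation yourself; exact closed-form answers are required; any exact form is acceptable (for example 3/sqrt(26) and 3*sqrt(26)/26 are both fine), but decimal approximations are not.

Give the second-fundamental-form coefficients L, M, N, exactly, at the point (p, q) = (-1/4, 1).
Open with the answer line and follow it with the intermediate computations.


Answer: L = 0, M = 0, N = 33/10

f = 11/2, f' = 2, f'' = 0, h' = 3/2, h'' = 0
E = 25/4, F = 0, G = 121/4; answer radicand W^2 = 25/4
unnormalised second-form numerators: l = 0, m = 0, n = 33/4; L = l/sqrt(25/4), and similarly M = m/sqrt(W^2), N = n/sqrt(W^2)


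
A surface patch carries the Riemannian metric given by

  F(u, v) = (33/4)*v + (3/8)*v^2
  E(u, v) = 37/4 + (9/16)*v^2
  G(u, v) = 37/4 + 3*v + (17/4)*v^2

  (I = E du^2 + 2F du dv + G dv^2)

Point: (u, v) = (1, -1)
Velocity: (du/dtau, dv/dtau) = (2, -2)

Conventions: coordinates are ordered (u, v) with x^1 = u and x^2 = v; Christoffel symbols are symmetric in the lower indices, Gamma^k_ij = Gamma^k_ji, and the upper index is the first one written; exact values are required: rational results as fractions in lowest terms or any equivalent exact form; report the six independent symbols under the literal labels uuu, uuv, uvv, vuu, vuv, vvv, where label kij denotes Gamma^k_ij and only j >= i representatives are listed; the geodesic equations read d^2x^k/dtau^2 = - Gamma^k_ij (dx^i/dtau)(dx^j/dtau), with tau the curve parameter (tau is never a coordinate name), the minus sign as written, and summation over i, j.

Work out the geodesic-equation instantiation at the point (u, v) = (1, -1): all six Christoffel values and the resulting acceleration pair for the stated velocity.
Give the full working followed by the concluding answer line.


E = 157/16, F = -63/8, G = 21/2 at the point
E_u = 0, E_v = -9/8, F_u = 0, F_v = 15/2, G_u = 0, G_v = -11/2
EG - F^2 = 2625/64;  g^inv = (64/2625) * [[21/2, 63/8], [63/8, 157/16]]
first-kind symbols [ij,l] = (1/2)(d_i g_jl + d_j g_il - d_l g_ij): [uu,u] = E_u/2 = 0, [uu,v] = F_u - E_v/2 = 9/16, [uv,u] = E_v/2 = -9/16, [uv,v] = G_u/2 = 0, [vv,u] = F_v - G_u/2 = 15/2, [vv,v] = G_v/2 = -11/4
Gamma^u_ij = (G*[ij,u] - F*[ij,v])/(EG - F^2), Gamma^v_ij = (E*[ij,v] - F*[ij,u])/(EG - F^2)
Gamma_uuu = 27/250, Gamma_uuv = -18/125, Gamma_uvv = 174/125, Gamma_vuu = 471/3500, Gamma_vuv = -27/250, Gamma_vvv = 2053/2625
d^2u/dtau^2 = -(Gamma_uuu*(2)^2 + 2*Gamma_uuv*(2)*(-2) + Gamma_uvv*(-2)^2) = -894/125
d^2v/dtau^2 = -(Gamma_vuu*(2)^2 + 2*Gamma_vuv*(2)*(-2) + Gamma_vvv*(-2)^2) = -1699/375

Answer: Gamma_uuu = 27/250, Gamma_uuv = -18/125, Gamma_uvv = 174/125, Gamma_vuu = 471/3500, Gamma_vuv = -27/250, Gamma_vvv = 2053/2625; accelerations (d^2u/dtau^2, d^2v/dtau^2) = (-894/125, -1699/375)


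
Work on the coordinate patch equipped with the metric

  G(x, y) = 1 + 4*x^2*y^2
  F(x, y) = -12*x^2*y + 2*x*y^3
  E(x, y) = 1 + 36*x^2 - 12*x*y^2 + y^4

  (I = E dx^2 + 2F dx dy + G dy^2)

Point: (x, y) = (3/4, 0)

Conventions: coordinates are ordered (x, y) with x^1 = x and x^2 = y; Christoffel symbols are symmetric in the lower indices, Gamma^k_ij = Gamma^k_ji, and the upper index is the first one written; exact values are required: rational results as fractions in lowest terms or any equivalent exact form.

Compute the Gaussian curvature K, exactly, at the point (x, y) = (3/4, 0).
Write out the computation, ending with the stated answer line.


E = 85/4, F = 0, G = 1, EG - F^2 = 85/4 at the point
E_x = 54, E_y = 0, F_x = 0, F_y = -27/4, G_x = 0, G_y = 0
E_yy = -18, F_xy = -18, G_xx = 0
Brioschi: K = (det M1 - det M2) / (EG - F^2)^2 with the standard first/second-derivative matrices M1, M2.
M1 = [[-E_yy/2 + F_xy - G_xx/2, E_x/2, F_x - E_y/2], [F_y - G_x/2, E, F], [G_y/2, F, G]] = [[-9, 27, 0], [-27/4, 85/4, 0], [0, 0, 1]]; det M1 = -9
M2 = [[0, E_y/2, G_x/2], [E_y/2, E, F], [G_x/2, F, G]] = [[0, 0, 0], [0, 85/4, 0], [0, 0, 1]]; det M2 = 0
det M1 - det M2 = -9; K = -9 / (85/4)^2 = -144/7225

Answer: K = -144/7225


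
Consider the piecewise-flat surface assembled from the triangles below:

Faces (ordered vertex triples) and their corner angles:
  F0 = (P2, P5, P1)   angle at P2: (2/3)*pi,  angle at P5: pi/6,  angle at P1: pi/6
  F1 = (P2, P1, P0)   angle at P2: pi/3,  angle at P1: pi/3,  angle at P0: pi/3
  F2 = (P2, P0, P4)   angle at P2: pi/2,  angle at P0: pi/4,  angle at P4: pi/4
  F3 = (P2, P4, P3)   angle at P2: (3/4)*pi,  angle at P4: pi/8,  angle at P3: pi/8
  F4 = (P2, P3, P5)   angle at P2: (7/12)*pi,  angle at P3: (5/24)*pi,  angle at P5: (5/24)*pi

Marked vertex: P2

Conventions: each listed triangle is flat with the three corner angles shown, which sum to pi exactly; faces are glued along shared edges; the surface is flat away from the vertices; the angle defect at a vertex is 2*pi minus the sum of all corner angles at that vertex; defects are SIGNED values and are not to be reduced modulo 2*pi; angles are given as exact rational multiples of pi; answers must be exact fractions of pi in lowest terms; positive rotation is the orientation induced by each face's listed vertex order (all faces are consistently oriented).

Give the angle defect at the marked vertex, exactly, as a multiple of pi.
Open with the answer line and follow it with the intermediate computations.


Answer: defect(P2) = (-5/6)*pi

Sum of corner angles at P2: (17/6)*pi
defect = 2*pi - (17/6)*pi


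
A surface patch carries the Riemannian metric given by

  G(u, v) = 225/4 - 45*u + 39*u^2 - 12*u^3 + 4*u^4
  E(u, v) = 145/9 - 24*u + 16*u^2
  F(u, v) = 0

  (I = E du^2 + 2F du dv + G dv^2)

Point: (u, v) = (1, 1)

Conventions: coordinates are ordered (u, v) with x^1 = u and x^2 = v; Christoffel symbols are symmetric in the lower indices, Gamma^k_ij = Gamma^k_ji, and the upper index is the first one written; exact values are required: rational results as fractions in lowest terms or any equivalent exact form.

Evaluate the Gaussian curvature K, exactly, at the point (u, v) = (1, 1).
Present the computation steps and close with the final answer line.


E = 73/9, F = 0, G = 169/4, EG - F^2 = 12337/36 at the point
E_u = 8, E_v = 0, F_u = 0, F_v = 0, G_u = 13, G_v = 0
E_vv = 0, F_uv = 0, G_uu = 54
Evaluate Brioschi's two determinant matrices M1, M2 and divide by (EG - F^2)^2.
M1 = [[-E_vv/2 + F_uv - G_uu/2, E_u/2, F_u - E_v/2], [F_v - G_u/2, E, F], [G_v/2, F, G]] = [[-27, 4, 0], [-13/2, 73/9, 0], [0, 0, 169/4]]; det M1 = -32617/4
M2 = [[0, E_v/2, G_u/2], [E_v/2, E, F], [G_u/2, F, G]] = [[0, 0, 13/2], [0, 73/9, 0], [13/2, 0, 169/4]]; det M2 = -12337/36
det M1 - det M2 = -70304/9; K = -70304/9 / (12337/36)^2 = -4608/69277

Answer: K = -4608/69277


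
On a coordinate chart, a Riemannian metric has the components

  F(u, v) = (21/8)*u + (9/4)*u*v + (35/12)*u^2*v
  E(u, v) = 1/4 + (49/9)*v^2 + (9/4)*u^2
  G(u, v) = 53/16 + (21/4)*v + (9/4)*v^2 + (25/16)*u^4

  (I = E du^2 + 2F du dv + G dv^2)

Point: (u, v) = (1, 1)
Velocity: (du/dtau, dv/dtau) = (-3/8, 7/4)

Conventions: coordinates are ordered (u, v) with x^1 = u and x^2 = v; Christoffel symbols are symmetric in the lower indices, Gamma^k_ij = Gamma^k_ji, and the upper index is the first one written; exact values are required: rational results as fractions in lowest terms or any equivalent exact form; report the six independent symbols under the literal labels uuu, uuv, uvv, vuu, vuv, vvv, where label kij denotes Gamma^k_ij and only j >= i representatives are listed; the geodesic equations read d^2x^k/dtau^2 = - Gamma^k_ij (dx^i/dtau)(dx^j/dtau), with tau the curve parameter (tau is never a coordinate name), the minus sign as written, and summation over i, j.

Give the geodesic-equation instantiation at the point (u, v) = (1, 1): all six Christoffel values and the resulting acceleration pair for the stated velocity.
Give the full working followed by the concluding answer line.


E = 143/18, F = 187/24, G = 99/8 at the point
E_u = 9/2, E_v = 98/9, F_u = 257/24, F_v = 31/6, G_u = 25/4, G_v = 39/4
EG - F^2 = 21659/576;  g^inv = (576/21659) * [[99/8, -187/24], [-187/24, 143/18]]
first-kind symbols [ij,l] = (1/2)(d_i g_jl + d_j g_il - d_l g_ij): [uu,u] = E_u/2 = 9/4, [uu,v] = F_u - E_v/2 = 379/72, [uv,u] = E_v/2 = 49/9, [uv,v] = G_u/2 = 25/8, [vv,u] = F_v - G_u/2 = 49/24, [vv,v] = G_v/2 = 39/8
Gamma^u_ij = (G*[ij,u] - F*[ij,v])/(EG - F^2), Gamma^v_ij = (E*[ij,v] - F*[ij,u])/(EG - F^2)
Gamma_uuu = -2069/5907, Gamma_uuv = 2253/1969, Gamma_uvv = -666/1969, Gamma_vuu = 11446/17721, Gamma_vuv = -2764/5907, Gamma_vvv = 1195/1969
d^2u/dtau^2 = -(Gamma_uuu*(-3/8)^2 + 2*Gamma_uuv*(-3/8)*(7/4) + Gamma_uvv*(7/4)^2) = 325995/126016
d^2v/dtau^2 = -(Gamma_vuu*(-3/8)^2 + 2*Gamma_vuv*(-3/8)*(7/4) + Gamma_vvv*(7/4)^2) = -161529/63008

Answer: Gamma_uuu = -2069/5907, Gamma_uuv = 2253/1969, Gamma_uvv = -666/1969, Gamma_vuu = 11446/17721, Gamma_vuv = -2764/5907, Gamma_vvv = 1195/1969; accelerations (d^2u/dtau^2, d^2v/dtau^2) = (325995/126016, -161529/63008)


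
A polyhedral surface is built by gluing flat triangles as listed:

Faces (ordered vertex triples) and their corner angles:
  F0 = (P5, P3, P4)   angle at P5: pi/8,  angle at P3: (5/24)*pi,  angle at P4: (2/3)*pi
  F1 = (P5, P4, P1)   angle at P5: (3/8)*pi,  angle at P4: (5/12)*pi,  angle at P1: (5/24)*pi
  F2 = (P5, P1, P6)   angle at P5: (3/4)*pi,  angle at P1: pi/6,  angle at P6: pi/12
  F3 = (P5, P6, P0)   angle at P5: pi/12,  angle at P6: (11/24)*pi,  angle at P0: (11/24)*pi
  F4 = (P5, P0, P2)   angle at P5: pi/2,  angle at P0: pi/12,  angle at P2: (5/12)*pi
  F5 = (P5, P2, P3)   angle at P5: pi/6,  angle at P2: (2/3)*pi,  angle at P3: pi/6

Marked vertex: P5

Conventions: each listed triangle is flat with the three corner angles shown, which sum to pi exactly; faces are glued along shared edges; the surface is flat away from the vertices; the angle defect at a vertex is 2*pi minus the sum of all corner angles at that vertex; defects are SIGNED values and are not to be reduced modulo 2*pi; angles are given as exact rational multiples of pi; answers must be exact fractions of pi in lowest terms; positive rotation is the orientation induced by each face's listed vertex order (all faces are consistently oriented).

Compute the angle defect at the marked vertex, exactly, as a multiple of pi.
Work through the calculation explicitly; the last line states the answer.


Sum of corner angles at P5: 2*pi
defect = 2*pi - 2*pi

Answer: defect(P5) = 0


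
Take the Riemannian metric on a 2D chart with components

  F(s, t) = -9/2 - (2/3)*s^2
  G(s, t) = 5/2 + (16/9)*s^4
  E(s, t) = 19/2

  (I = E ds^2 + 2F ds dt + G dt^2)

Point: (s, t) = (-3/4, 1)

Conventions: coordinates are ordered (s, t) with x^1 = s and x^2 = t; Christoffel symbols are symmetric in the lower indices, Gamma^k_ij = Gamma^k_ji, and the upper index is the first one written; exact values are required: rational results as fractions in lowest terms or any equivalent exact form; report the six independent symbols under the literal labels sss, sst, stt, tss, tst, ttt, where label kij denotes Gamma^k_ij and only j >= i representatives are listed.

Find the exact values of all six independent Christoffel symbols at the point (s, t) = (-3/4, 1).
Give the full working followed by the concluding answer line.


E = 19/2, F = -39/8, G = 49/16 at the point
E_s = 0, E_t = 0, F_s = 1, F_t = 0, G_s = -3, G_t = 0
EG - F^2 = 341/64;  g^inv = (64/341) * [[49/16, 39/8], [39/8, 19/2]]
first-kind symbols [ij,l] = (1/2)(d_i g_jl + d_j g_il - d_l g_ij): [ss,s] = E_s/2 = 0, [ss,t] = F_s - E_t/2 = 1, [st,s] = E_t/2 = 0, [st,t] = G_s/2 = -3/2, [tt,s] = F_t - G_s/2 = 3/2, [tt,t] = G_t/2 = 0
Gamma^s_ij = (G*[ij,s] - F*[ij,t])/(EG - F^2), Gamma^t_ij = (E*[ij,t] - F*[ij,s])/(EG - F^2)

Answer: Gamma_sss = 312/341, Gamma_sst = -468/341, Gamma_stt = 294/341, Gamma_tss = 608/341, Gamma_tst = -912/341, Gamma_ttt = 468/341


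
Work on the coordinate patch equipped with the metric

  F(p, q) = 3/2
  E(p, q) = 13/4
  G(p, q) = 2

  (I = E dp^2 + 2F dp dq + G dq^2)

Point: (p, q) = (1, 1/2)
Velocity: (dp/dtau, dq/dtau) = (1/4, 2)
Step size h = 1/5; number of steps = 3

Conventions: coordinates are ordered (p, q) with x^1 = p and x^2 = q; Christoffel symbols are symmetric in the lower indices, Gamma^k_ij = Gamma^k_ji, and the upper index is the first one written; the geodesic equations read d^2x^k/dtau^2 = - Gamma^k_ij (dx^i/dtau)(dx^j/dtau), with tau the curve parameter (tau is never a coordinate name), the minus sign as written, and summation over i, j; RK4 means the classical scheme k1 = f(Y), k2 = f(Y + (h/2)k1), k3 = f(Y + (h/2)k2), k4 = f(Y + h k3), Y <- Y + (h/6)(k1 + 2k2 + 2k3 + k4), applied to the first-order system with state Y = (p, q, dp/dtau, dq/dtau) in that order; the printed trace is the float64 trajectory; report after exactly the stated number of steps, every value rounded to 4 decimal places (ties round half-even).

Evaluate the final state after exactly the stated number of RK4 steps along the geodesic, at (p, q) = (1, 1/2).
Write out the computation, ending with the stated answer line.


f(Y) = (dp/dtau, dq/dtau, -Gamma^p_ij Y'^i Y'^j, -Gamma^q_ij Y'^i Y'^j) with the Gammas evaluated at the stage position; h = 0.200000; intermediate values shown to 6 dp
step 0: p = 1.0000, q = 0.5000, dp/dtau = 0.2500, dq/dtau = 2.0000
step 1:
  k1: at (p, q) = (1.000000, 0.500000), (dp/dtau, dq/dtau) = (0.250000, 2.000000); Gamma_ppp = 0.000000, Gamma_ppq = 0.000000, Gamma_pqq = 0.000000, Gamma_qpp = 0.000000, Gamma_qpq = 0.000000, Gamma_qqq = 0.000000; k1 = (0.250000, 2.000000, 0.000000, 0.000000)
  k2: at (p, q) = (1.025000, 0.700000), (dp/dtau, dq/dtau) = (0.250000, 2.000000); Gamma_ppp = 0.000000, Gamma_ppq = 0.000000, Gamma_pqq = 0.000000, Gamma_qpp = 0.000000, Gamma_qpq = 0.000000, Gamma_qqq = 0.000000; k2 = (0.250000, 2.000000, 0.000000, 0.000000)
  k3: at (p, q) = (1.025000, 0.700000), (dp/dtau, dq/dtau) = (0.250000, 2.000000); Gamma_ppp = 0.000000, Gamma_ppq = 0.000000, Gamma_pqq = 0.000000, Gamma_qpp = 0.000000, Gamma_qpq = 0.000000, Gamma_qqq = 0.000000; k3 = (0.250000, 2.000000, 0.000000, 0.000000)
  k4: at (p, q) = (1.050000, 0.900000), (dp/dtau, dq/dtau) = (0.250000, 2.000000); Gamma_ppp = 0.000000, Gamma_ppq = 0.000000, Gamma_pqq = 0.000000, Gamma_qpp = 0.000000, Gamma_qpq = 0.000000, Gamma_qqq = 0.000000; k4 = (0.250000, 2.000000, 0.000000, 0.000000)
  Y <- Y + (h/6)(k1 + 2k2 + 2k3 + k4): p = 1.0500, q = 0.9000, dp/dtau = 0.2500, dq/dtau = 2.0000
step 2:
  k1: at (p, q) = (1.050000, 0.900000), (dp/dtau, dq/dtau) = (0.250000, 2.000000); Gamma_ppp = 0.000000, Gamma_ppq = 0.000000, Gamma_pqq = 0.000000, Gamma_qpp = 0.000000, Gamma_qpq = 0.000000, Gamma_qqq = 0.000000; k1 = (0.250000, 2.000000, 0.000000, 0.000000)
  k2: at (p, q) = (1.075000, 1.100000), (dp/dtau, dq/dtau) = (0.250000, 2.000000); Gamma_ppp = 0.000000, Gamma_ppq = 0.000000, Gamma_pqq = 0.000000, Gamma_qpp = 0.000000, Gamma_qpq = 0.000000, Gamma_qqq = 0.000000; k2 = (0.250000, 2.000000, 0.000000, 0.000000)
  k3: at (p, q) = (1.075000, 1.100000), (dp/dtau, dq/dtau) = (0.250000, 2.000000); Gamma_ppp = 0.000000, Gamma_ppq = 0.000000, Gamma_pqq = 0.000000, Gamma_qpp = 0.000000, Gamma_qpq = 0.000000, Gamma_qqq = 0.000000; k3 = (0.250000, 2.000000, 0.000000, 0.000000)
  k4: at (p, q) = (1.100000, 1.300000), (dp/dtau, dq/dtau) = (0.250000, 2.000000); Gamma_ppp = 0.000000, Gamma_ppq = 0.000000, Gamma_pqq = 0.000000, Gamma_qpp = 0.000000, Gamma_qpq = 0.000000, Gamma_qqq = 0.000000; k4 = (0.250000, 2.000000, 0.000000, 0.000000)
  Y <- Y + (h/6)(k1 + 2k2 + 2k3 + k4): p = 1.1000, q = 1.3000, dp/dtau = 0.2500, dq/dtau = 2.0000
step 3:
  k1: at (p, q) = (1.100000, 1.300000), (dp/dtau, dq/dtau) = (0.250000, 2.000000); Gamma_ppp = 0.000000, Gamma_ppq = 0.000000, Gamma_pqq = 0.000000, Gamma_qpp = 0.000000, Gamma_qpq = 0.000000, Gamma_qqq = 0.000000; k1 = (0.250000, 2.000000, 0.000000, 0.000000)
  k2: at (p, q) = (1.125000, 1.500000), (dp/dtau, dq/dtau) = (0.250000, 2.000000); Gamma_ppp = 0.000000, Gamma_ppq = 0.000000, Gamma_pqq = 0.000000, Gamma_qpp = 0.000000, Gamma_qpq = 0.000000, Gamma_qqq = 0.000000; k2 = (0.250000, 2.000000, 0.000000, 0.000000)
  k3: at (p, q) = (1.125000, 1.500000), (dp/dtau, dq/dtau) = (0.250000, 2.000000); Gamma_ppp = 0.000000, Gamma_ppq = 0.000000, Gamma_pqq = 0.000000, Gamma_qpp = 0.000000, Gamma_qpq = 0.000000, Gamma_qqq = 0.000000; k3 = (0.250000, 2.000000, 0.000000, 0.000000)
  k4: at (p, q) = (1.150000, 1.700000), (dp/dtau, dq/dtau) = (0.250000, 2.000000); Gamma_ppp = 0.000000, Gamma_ppq = 0.000000, Gamma_pqq = 0.000000, Gamma_qpp = 0.000000, Gamma_qpq = 0.000000, Gamma_qqq = 0.000000; k4 = (0.250000, 2.000000, 0.000000, 0.000000)
  Y <- Y + (h/6)(k1 + 2k2 + 2k3 + k4): p = 1.1500, q = 1.7000, dp/dtau = 0.2500, dq/dtau = 2.0000

Answer: p = 1.1500, q = 1.7000, dp/dtau = 0.2500, dq/dtau = 2.0000


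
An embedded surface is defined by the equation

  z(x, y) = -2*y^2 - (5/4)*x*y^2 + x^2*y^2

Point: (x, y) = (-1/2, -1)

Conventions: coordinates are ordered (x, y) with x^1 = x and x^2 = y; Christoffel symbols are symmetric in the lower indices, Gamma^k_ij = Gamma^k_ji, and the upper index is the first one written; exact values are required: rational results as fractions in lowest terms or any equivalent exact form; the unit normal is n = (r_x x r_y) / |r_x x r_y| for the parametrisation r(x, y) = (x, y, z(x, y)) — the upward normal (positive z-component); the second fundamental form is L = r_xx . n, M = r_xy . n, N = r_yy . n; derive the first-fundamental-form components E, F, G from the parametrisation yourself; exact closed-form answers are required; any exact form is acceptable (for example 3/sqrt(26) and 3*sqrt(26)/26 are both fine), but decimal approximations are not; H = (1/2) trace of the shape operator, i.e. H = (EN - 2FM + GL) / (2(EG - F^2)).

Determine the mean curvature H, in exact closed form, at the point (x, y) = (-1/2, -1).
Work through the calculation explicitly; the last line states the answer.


z_x = -9/4, z_y = 9/4, z_xx = 2, z_xy = 9/2, z_yy = -9/4
E = 97/16, F = -81/16, G = 97/16; answer radicand W^2 = 89/8
unnormalised second-form numerators: l = 2, m = 9/2, n = -9/4; L = l/sqrt(89/8), and similarly M = m/sqrt(W^2), N = n/sqrt(W^2)
H = (E*n - 2*F*m + G*l) / (2*(EG - F^2)*sqrt(W^2)); E*n - 2*F*m + G*l = 2819/64, EG - F^2 = 89/8, so H = (2819/1424)/sqrt(89/8)

Answer: H = 2819*sqrt(178)/63368


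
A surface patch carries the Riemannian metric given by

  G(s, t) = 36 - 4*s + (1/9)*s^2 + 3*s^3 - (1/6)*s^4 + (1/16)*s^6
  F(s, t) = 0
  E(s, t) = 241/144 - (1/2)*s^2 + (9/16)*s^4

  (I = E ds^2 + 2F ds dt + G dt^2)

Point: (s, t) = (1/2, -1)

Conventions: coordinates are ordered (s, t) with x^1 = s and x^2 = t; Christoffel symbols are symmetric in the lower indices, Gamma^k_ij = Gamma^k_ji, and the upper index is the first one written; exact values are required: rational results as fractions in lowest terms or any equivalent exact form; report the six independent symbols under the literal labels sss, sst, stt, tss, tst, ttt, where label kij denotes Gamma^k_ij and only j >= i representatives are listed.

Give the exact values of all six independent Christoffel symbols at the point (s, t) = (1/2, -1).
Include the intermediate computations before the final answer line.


E = 3649/2304, F = 0, G = 316969/9216 at the point
E_s = -7/32, E_t = 0, F_s = 0, F_t = 0, G_s = -3941/2304, G_t = 0
EG - F^2 = 1156619881/21233664;  g^inv = (21233664/1156619881) * [[316969/9216, 0], [0, 3649/2304]]
first-kind symbols [ij,l] = (1/2)(d_i g_jl + d_j g_il - d_l g_ij): [ss,s] = E_s/2 = -7/64, [ss,t] = F_s - E_t/2 = 0, [st,s] = E_t/2 = 0, [st,t] = G_s/2 = -3941/4608, [tt,s] = F_t - G_s/2 = 3941/4608, [tt,t] = G_t/2 = 0
Gamma^s_ij = (G*[ij,s] - F*[ij,t])/(EG - F^2), Gamma^t_ij = (E*[ij,t] - F*[ij,s])/(EG - F^2)

Answer: Gamma_sss = -252/3649, Gamma_sst = 0, Gamma_stt = 3941/7298, Gamma_tss = 0, Gamma_tst = -14/563, Gamma_ttt = 0


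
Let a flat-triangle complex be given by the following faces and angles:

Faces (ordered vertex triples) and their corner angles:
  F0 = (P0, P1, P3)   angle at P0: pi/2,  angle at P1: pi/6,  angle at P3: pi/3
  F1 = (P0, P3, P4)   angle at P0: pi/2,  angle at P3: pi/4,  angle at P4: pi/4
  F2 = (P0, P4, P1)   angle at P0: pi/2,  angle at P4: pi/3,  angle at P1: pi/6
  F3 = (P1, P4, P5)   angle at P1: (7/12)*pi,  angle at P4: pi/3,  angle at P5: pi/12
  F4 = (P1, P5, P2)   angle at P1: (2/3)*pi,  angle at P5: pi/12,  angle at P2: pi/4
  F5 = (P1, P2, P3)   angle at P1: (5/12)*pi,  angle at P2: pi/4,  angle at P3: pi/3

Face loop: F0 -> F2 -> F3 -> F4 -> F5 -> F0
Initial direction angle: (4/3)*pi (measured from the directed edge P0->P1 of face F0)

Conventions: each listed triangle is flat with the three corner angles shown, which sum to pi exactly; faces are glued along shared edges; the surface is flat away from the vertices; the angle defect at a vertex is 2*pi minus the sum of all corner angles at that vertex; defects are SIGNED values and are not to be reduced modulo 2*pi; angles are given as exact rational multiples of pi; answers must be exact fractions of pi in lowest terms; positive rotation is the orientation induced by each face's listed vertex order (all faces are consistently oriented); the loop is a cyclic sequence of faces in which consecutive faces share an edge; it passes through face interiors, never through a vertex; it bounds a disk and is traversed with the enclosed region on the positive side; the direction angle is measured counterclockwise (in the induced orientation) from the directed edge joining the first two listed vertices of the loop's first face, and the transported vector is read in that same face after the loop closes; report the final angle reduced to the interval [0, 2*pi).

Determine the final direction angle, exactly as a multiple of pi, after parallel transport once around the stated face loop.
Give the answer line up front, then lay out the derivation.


Answer: final direction angle = (4/3)*pi

enclosed vertex P1: corner angles sum to 2*pi, defect = 2*pi - 2*pi = 0
the rotation equals the total enclosed defect, so the final angle is initial + defects (mod 2*pi)
final angle = (4/3)*pi + 0 = (4/3)*pi (mod 2*pi)


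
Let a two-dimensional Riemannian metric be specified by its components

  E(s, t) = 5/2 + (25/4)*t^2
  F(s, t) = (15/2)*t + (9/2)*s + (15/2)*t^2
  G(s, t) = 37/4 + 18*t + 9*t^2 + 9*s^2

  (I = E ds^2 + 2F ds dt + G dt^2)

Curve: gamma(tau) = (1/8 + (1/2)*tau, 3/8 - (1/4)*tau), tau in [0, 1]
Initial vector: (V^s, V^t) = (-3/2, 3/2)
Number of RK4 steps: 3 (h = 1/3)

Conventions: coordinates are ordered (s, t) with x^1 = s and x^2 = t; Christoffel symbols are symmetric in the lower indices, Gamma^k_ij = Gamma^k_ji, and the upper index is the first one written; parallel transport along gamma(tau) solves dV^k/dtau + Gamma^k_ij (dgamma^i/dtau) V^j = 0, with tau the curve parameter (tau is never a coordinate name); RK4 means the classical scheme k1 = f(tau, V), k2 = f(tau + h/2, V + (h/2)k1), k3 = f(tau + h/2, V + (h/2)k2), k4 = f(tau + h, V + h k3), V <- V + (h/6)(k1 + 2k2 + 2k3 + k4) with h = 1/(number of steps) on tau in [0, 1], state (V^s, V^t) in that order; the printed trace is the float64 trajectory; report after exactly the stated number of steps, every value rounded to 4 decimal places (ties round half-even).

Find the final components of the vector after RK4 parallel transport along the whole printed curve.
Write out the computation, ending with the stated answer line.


gamma'(tau) = (1/2, -1/4); f(tau, V)^k = -Gamma^k_ij(gamma(tau)) gamma'^i(tau) V^j; h = 1/3; intermediate values shown to 6 dp
curve data and Christoffel symbols at the stage parameters:
  tau = 0.000000: gamma = (0.125000, 0.375000), gamma' = (0.500000, -0.250000); Gamma_sss = -0.243711, Gamma_sst = 0.913772, Gamma_stt = 3.930848, Gamma_tss = 0.185900, Gamma_tst = -0.167912, Gamma_ttt = -0.289403
  tau = 0.166667: gamma = (0.208333, 0.333333), gamma' = (0.500000, -0.250000); Gamma_sss = -0.295587, Gamma_sst = 0.763518, Gamma_stt = 3.595805, Gamma_tss = 0.221090, Gamma_tst = -0.083282, Gamma_ttt = -0.201740
  tau = 0.333333: gamma = (0.291667, 0.291667), gamma' = (0.500000, -0.250000); Gamma_sss = -0.351918, Gamma_sst = 0.583298, Gamma_stt = 3.182638, Gamma_tss = 0.257829, Gamma_tst = 0.013181, Gamma_ttt = -0.096363
  tau = 0.500000: gamma = (0.375000, 0.250000), gamma' = (0.500000, -0.250000); Gamma_sss = -0.411466, Gamma_sst = 0.373020, Gamma_stt = 2.686845, Gamma_tss = 0.295043, Gamma_tst = 0.120121, Gamma_ttt = 0.026875
  tau = 0.666667: gamma = (0.458333, 0.208333), gamma' = (0.500000, -0.250000); Gamma_sss = -0.472423, Gamma_sst = 0.134679, Gamma_stt = 2.107793, Gamma_tss = 0.331402, Gamma_tst = 0.235121, Gamma_ttt = 0.166748
  tau = 0.833333: gamma = (0.541667, 0.166667), gamma' = (0.500000, -0.250000); Gamma_sss = -0.532478, Gamma_sst = -0.127287, Gamma_stt = 1.450026, Gamma_tss = 0.365426, Gamma_tst = 0.354734, Gamma_ttt = 0.320392
  tau = 1.000000: gamma = (0.625000, 0.125000), gamma' = (0.500000, -0.250000); Gamma_sss = -0.589013, Gamma_sst = -0.405975, Gamma_stt = 0.724155, Gamma_tss = 0.395650, Gamma_tst = 0.474720, Gamma_ttt = 0.483270
step 0: V^s = -1.5000, V^t = 1.5000
step 1: k1 = (0.263291, 0.219800), k2 = (0.301587, 0.177770), k3 = (0.300126, 0.176993), k4 = (0.335268, 0.128030); V <- V + (h/6)(k1 + 2k2 + 2k3 + k4): V^s = -1.3999, V^t = 1.5587
step 2: k1 = (0.335161, 0.128030), k2 = (0.364808, 0.073627), k3 = (0.361886, 0.073530), k4 = (0.382428, 0.016652); V <- V + (h/6)(k1 + 2k2 + 2k3 + k4): V^s = -1.2793, V^t = 1.5831
step 3: k1 = (0.382367, 0.016663), k2 = (0.390888, -0.039961), k3 = (0.387200, -0.039177), k4 = (0.380942, -0.091947); V <- V + (h/6)(k1 + 2k2 + 2k3 + k4): V^s = -1.1504, V^t = 1.5702

Answer: V^s = -1.1504, V^t = 1.5702
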